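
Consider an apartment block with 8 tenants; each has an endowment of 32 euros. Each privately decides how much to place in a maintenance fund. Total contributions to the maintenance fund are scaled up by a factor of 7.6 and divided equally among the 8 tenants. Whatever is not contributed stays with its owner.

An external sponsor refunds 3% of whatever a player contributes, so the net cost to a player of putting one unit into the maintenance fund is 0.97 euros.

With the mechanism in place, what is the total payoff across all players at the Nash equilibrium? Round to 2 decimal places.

With the mechanism, a contributed unit returns (7.6/8) / 0.97 = 0.9794 per unit of net cost — still below 1 — so contributing 0 remains dominant for every player.
At the Nash equilibrium no one contributes; group total payoff = 8 × 32 = 256.

256.00 euros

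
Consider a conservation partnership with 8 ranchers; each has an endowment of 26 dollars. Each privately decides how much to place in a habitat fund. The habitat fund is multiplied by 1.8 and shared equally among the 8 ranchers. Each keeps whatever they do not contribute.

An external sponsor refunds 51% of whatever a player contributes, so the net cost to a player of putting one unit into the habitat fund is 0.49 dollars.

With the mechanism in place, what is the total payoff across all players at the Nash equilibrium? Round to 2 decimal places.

Even with the mechanism, each unit contributed returns only (1.8/8) / 0.49 = 0.4592 per unit of net cost, so contributing nothing is still dominant.
At the Nash equilibrium no one contributes; group total payoff = 8 × 26 = 208.

208.00 dollars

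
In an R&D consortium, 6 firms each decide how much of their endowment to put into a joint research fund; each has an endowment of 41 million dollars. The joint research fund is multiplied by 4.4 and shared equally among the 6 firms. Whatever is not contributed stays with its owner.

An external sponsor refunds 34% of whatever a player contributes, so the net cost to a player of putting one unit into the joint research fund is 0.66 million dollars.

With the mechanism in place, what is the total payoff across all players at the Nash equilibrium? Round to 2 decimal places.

1166.04 million dollars

The effective private return per unit is now (4.4/6) / 0.66 = 1.1111 > 1, so every player's dominant strategy flips to full contribution.
At the Nash equilibrium everyone contributes 41. Group total payoff = 6 × (41 × 0.34 + 4.4 × 41) = 1166.04.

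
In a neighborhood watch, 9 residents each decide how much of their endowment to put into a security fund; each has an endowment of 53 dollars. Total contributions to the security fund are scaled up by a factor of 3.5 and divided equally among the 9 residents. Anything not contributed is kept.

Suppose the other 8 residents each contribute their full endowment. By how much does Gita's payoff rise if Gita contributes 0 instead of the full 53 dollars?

32.39 dollars

Switching from a contribution of 53 to 0 lets Gita keep an extra 53 dollars, but lowers the security fund by 53, which costs Gita their own share of that drop: 3.5/9 × 53 = 20.61.
Net gain = 53 − 20.61 = 32.39. The private return per contributed unit (0.3889) is below 1, so free-riding is indeed the best response regardless of what the others do.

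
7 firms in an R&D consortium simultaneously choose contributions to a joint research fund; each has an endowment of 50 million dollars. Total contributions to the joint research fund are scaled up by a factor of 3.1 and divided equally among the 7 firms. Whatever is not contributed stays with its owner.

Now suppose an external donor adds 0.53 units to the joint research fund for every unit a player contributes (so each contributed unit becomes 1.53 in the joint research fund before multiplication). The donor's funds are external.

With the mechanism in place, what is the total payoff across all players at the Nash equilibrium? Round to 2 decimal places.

Even with the mechanism, each unit contributed returns only 3.1 × 1.53 / 7 = 0.6776 per unit of net cost, so contributing nothing is still dominant.
Everyone keeps their endowment and the group total is 7 × 50 = 350.

350.00 million dollars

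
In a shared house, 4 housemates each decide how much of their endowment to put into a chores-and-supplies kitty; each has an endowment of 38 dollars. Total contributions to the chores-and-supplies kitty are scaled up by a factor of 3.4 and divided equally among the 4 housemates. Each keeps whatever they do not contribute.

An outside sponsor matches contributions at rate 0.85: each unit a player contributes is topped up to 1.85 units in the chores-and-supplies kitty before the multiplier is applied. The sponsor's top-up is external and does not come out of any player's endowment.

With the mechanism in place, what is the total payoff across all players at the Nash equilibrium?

956.08 dollars

With the mechanism, a contributed unit returns 3.4 × 1.85 / 4 = 1.5725 per unit of net cost to the contributor — now above 1 — so contributing fully is weakly dominant for every player.
So the Nash equilibrium is full contribution by all 4; the group earns 3.4 × 1.85 × 152 = 956.08.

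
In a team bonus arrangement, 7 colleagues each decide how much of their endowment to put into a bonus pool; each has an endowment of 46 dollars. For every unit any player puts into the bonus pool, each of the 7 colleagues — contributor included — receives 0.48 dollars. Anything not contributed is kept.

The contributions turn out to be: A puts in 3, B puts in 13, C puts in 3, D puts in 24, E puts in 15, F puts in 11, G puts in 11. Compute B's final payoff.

71.40 dollars

Total contributed: 3 + 13 + 3 + 24 + 15 + 11 + 11 = 80.
Each receives 0.48 × 80 = 38.40 from the bonus pool.
B keeps 46 − 13 = 33, so B's payoff is 33 + 38.40 = 71.40.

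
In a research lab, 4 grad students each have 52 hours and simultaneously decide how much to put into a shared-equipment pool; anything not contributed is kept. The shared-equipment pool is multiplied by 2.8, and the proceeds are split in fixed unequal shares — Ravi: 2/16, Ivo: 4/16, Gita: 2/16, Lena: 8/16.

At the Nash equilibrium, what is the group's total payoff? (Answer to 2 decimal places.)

For player j, contributing a unit is worthwhile iff 2.8 × (j's share) ≥ 1, i.e. iff j's share is at least 0.3571.
The only share above 0.3571 is Lena's 8/16, contributing 52; the remaining 3 contribute 0. Total contributed: 52.
The shared-equipment pool pays out 2.8 × 52 = 145.60 in total (split across the unequal shares, but the aggregate is all that matters for the group sum).
The 3 free-riders keep 52 each, adding 156. Group total = 156 + 145.60 = 301.60.

301.60 hours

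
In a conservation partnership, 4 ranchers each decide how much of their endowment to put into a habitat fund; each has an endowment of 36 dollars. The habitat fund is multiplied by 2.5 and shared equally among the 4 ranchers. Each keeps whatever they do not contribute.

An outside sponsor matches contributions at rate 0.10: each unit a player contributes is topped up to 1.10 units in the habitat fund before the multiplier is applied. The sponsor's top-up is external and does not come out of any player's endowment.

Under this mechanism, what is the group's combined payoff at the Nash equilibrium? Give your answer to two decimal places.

With the mechanism, a contributed unit returns 2.5 × 1.10 / 4 = 0.6875 per unit of net cost — still below 1 — so contributing 0 remains dominant for every player.
At the Nash equilibrium no one contributes; group total payoff = 4 × 36 = 144.

144.00 dollars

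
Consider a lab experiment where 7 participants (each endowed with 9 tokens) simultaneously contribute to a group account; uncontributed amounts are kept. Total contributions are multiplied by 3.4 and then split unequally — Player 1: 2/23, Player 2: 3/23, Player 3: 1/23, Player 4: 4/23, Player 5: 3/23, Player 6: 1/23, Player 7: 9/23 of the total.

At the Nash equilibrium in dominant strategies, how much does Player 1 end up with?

Each unit j contributes comes back to j as 3.4 × (j's share), so j prefers to contribute only if that share exceeds 1/3.4 = 0.2941; otherwise keeping the unit dominates.
Only Player 7 (9/23) clears that bar, contributing 9; the remaining 6 contribute 0. Total contributed: 9.
Player 1 keeps 9 and receives 3.4 × 9 × 2/23 = 2.66 from the group account, for a payoff of 11.66.

11.66 tokens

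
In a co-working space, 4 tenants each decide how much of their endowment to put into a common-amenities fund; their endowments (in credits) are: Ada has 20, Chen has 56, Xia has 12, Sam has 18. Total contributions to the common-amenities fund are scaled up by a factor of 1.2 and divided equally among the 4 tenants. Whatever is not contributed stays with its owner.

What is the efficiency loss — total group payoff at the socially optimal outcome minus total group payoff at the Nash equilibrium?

The private return per contributed unit is 1.2/4 = 0.3000 < 1 for every player regardless of endowment, so the Nash equilibrium is zero contribution and the group total is Σ E_j = 20 + 56 + 12 + 18 = 106.
Each contributed unit returns 1.200 to the group, so the social optimum is full contribution by everyone: group total = 1.200 × 106 = 127.20.
Efficiency loss = (1.200 − 1) × 106 = 21.20.

21.20 credits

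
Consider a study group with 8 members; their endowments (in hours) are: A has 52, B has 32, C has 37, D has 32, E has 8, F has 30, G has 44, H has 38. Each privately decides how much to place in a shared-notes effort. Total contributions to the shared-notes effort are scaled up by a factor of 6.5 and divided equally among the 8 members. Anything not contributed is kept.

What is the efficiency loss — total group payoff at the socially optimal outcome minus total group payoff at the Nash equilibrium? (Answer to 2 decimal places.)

1501.50 hours

The private return per contributed unit is 6.5/8 = 0.8125 < 1 for every player regardless of endowment, so the Nash equilibrium is zero contribution and the group total is Σ E_j = 52 + 32 + 37 + 32 + 8 + 30 + 44 + 38 = 273.
Each contributed unit returns 6.500 to the group, so the social optimum is full contribution by everyone: group total = 6.500 × 273 = 1774.50.
Efficiency loss = (6.500 − 1) × 273 = 1501.50.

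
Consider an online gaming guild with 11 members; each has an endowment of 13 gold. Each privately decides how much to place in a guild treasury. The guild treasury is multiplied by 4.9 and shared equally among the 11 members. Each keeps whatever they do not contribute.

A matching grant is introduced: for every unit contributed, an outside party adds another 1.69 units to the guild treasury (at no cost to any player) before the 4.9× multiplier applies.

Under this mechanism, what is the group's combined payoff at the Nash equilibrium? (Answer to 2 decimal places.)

1884.88 gold

Under the mechanism each unit contributed yields 4.9 × 2.69 / 11 = 1.1983 back to its contributor per unit of net cost, which exceeds 1, making full contribution the dominant choice for everyone.
So the Nash equilibrium is full contribution by all 11; the group earns 4.9 × 2.69 × 143 = 1884.88.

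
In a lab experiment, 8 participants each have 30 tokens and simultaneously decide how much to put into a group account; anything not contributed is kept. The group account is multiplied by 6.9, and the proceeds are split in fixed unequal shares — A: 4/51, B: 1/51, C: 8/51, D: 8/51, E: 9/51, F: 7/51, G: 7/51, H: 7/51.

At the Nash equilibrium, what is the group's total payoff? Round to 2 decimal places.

For player j, contributing a unit is worthwhile iff 6.9 × (j's share) ≥ 1, i.e. iff j's share is at least 0.1449.
C, D and E clear that bar, contributing 30 each; the remaining 5 contribute 0. Total contributed: 90.
The group account pays out 6.9 × 90 = 621.00 in total (split across the unequal shares, but the aggregate is all that matters for the group sum).
The 5 free-riders keep 30 each, adding 150. Group total = 150 + 621.00 = 771.00.

771.00 tokens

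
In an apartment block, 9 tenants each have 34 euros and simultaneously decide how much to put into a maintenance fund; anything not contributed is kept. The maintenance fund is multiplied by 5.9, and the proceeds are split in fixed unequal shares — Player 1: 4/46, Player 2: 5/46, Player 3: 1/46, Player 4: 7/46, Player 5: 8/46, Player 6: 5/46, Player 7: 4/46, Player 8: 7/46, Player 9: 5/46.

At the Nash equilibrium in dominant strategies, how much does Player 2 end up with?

55.80 euros

Player j's private return per contributed unit is 5.9 × (j's share). Contributing is weakly dominant for j when that share is at least 1/5.9 = 0.1695, and contributing 0 is dominant otherwise.
Player 5 alone (share 8/46) is above the threshold, contributing 34; the remaining 8 contribute 0. Total contributed: 34.
Player 2 keeps 34 and receives 5.9 × 34 × 5/46 = 21.80 from the maintenance fund, for a payoff of 55.80.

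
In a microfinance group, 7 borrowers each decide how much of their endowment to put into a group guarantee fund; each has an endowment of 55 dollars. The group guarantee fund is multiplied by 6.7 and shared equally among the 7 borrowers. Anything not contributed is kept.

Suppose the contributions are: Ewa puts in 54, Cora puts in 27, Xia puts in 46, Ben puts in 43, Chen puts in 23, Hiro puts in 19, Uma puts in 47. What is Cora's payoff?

Total contributed: 54 + 27 + 46 + 43 + 23 + 19 + 47 = 259.
Each receives 6.7 × 259 / 7 = 247.90 from the group guarantee fund.
Cora keeps 55 − 27 = 28, so Cora's payoff is 28 + 247.90 = 275.90.

275.90 dollars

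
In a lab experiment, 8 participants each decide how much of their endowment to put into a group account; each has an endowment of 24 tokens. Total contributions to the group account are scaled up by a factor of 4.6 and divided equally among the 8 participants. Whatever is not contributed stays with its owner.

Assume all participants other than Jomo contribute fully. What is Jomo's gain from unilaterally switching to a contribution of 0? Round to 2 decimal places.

10.20 tokens

Switching from a contribution of 24 to 0 lets Jomo keep an extra 24 tokens, but lowers the group account by 24, which costs Jomo their own share of that drop: 4.6/8 × 24 = 13.80.
Net gain = 24 − 13.80 = 10.20. The private return per contributed unit (0.5750) is below 1, so free-riding is indeed the best response regardless of what the others do.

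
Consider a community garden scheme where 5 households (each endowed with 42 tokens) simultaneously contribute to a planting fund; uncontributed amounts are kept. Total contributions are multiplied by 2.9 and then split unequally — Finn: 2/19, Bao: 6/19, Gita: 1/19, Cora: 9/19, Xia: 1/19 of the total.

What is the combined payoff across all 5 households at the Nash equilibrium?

Player j's private return per contributed unit is 2.9 × (j's share). Contributing is weakly dominant for j when that share is at least 1/2.9 = 0.3448, and contributing 0 is dominant otherwise.
Cora alone (share 9/19) is above the threshold, contributing 42; the remaining 4 contribute 0. Total contributed: 42.
The planting fund pays out 2.9 × 42 = 121.80 in total (split across the unequal shares, but the aggregate is all that matters for the group sum).
The 4 free-riders keep 42 each, adding 168. Group total = 168 + 121.80 = 289.80.

289.80 tokens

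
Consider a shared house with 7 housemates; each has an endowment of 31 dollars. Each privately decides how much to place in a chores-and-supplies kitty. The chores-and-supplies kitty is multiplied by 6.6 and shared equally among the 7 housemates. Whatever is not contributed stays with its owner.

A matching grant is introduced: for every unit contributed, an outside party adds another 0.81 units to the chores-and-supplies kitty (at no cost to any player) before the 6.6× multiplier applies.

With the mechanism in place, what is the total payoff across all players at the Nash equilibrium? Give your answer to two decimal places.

2592.28 dollars

Under the mechanism each unit contributed yields 6.6 × 1.81 / 7 = 1.7066 back to its contributor per unit of net cost, which exceeds 1, making full contribution the dominant choice for everyone.
So the Nash equilibrium is full contribution by all 7; the group earns 6.6 × 1.81 × 217 = 2592.28.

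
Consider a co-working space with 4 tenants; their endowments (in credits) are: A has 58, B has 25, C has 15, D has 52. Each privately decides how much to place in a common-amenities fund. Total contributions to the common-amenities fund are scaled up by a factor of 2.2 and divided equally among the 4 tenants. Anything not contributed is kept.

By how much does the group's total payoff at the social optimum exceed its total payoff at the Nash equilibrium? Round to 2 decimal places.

The private return per contributed unit is 2.2/4 = 0.5500 < 1 for every player regardless of endowment, so the Nash equilibrium is zero contribution and the group total is Σ E_j = 58 + 25 + 15 + 52 = 150.
Each contributed unit returns 2.200 to the group, so the social optimum is full contribution by everyone: group total = 2.200 × 150 = 330.00.
Efficiency loss = (2.200 − 1) × 150 = 180.00.

180.00 credits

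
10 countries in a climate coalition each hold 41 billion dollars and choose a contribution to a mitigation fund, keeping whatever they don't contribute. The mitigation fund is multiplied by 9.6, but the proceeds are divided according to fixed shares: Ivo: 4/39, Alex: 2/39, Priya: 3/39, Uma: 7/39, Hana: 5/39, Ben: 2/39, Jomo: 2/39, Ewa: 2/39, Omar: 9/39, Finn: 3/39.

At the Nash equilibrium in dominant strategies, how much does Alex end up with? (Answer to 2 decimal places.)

101.55 billion dollars

For player j, contributing a unit is worthwhile iff 9.6 × (j's share) ≥ 1, i.e. iff j's share is at least 0.1042.
Uma, Hana and Omar clear that bar, contributing 41 each; the remaining 7 contribute 0. Total contributed: 123.
Alex keeps 41 and receives 9.6 × 123 × 2/39 = 60.55 from the mitigation fund, for a payoff of 101.55.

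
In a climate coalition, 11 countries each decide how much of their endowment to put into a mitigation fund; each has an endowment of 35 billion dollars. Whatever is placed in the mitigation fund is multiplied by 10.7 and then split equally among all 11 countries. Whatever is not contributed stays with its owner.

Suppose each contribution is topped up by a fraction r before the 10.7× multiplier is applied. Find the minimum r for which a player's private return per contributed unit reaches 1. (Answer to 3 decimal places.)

0.028

With matching at rate r, one contributed unit becomes (1 + r) in the mitigation fund and returns 10.7 × (1 + r) / 11 to the contributor.
Setting this equal to 1: 1 + r = 11/10.7 = 1.0280.
So the minimum matching rate is r = 1.0280 − 1 = 0.028.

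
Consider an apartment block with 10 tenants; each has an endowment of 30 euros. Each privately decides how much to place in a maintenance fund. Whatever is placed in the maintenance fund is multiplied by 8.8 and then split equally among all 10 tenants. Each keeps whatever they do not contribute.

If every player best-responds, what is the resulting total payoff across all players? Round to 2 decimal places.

Each contributed unit returns 8.8/10 = 0.8800 to its contributor — below 1 — so contributing 0 is dominant for every player. At the Nash equilibrium everyone keeps their 30, and the group total is 10 × 30 = 300.

300.00 euros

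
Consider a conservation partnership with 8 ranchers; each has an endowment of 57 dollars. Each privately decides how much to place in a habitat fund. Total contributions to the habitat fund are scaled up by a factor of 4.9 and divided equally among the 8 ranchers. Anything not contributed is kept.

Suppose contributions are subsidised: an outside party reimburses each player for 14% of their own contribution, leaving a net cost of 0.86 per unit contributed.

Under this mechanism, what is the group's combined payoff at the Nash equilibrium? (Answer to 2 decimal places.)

The effective private return is (4.9/8) / 0.86 = 0.7122, which is still under 1, so the mechanism doesn't change anyone's dominant strategy: zero contribution.
At the Nash equilibrium no one contributes; group total payoff = 8 × 57 = 456.

456.00 dollars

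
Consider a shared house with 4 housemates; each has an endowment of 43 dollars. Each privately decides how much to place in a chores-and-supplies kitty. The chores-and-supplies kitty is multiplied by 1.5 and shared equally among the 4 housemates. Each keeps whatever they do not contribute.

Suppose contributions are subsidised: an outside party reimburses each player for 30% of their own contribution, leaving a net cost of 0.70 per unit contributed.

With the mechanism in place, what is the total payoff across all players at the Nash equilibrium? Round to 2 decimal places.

172.00 dollars

Even with the mechanism, each unit contributed returns only (1.5/4) / 0.70 = 0.5357 per unit of net cost, so contributing nothing is still dominant.
Everyone keeps their endowment and the group total is 4 × 43 = 172.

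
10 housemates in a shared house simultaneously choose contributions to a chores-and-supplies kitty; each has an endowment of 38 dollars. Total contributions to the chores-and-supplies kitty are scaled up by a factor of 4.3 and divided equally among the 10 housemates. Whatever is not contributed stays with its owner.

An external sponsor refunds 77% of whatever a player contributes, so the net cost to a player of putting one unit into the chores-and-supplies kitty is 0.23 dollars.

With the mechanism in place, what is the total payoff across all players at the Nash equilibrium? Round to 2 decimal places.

1926.60 dollars

The effective private return per unit is now (4.3/10) / 0.23 = 1.8696 > 1, so every player's dominant strategy flips to full contribution.
At the Nash equilibrium everyone contributes 38. Group total payoff = 10 × (38 × 0.77 + 4.3 × 38) = 1926.60.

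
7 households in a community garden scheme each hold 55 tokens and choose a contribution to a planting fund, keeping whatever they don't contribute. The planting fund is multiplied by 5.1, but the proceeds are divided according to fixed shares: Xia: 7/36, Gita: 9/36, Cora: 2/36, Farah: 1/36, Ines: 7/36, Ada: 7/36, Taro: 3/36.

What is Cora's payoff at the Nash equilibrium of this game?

70.58 tokens

A player with share s gets back 5.1·s per unit contributed, so full contribution is dominant for anyone with s > 1/5.1 = 0.1961 and zero contribution is dominant for anyone below.
The only share above 0.1961 is Gita's 9/36, contributing 55; the remaining 6 contribute 0. Total contributed: 55.
Cora keeps 55 and receives 5.1 × 55 × 2/36 = 15.58 from the planting fund, for a payoff of 70.58.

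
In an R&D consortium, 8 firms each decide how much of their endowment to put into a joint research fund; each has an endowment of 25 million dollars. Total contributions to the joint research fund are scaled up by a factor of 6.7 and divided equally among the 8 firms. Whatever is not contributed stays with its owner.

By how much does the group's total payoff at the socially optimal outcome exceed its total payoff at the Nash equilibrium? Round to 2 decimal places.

1140.00 million dollars

Each contributed unit returns 6.7/8 = 0.8375 to its contributor — below 1 — so contributing 0 is dominant for every player. At the Nash equilibrium everyone keeps their 25, and the group total is 8 × 25 = 200.
Each contributed unit returns 6.700 to the group as a whole (0.8375 to each of 8 players), which exceeds 1, so the social optimum is full contribution: group total = 6.700 × 200 = 1340.00.
Efficiency loss = 1340.00 − 200 = 1140.00.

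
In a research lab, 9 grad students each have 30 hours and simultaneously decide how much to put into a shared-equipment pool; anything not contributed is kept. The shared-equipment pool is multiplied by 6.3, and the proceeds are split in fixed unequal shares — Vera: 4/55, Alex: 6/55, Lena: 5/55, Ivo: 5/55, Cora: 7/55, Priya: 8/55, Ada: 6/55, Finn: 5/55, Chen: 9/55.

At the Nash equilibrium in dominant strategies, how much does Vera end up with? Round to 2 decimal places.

Each unit j contributes comes back to j as 6.3 × (j's share), so j prefers to contribute only if that share exceeds 1/6.3 = 0.1587; otherwise keeping the unit dominates.
Chen alone (share 9/55) is above the threshold, contributing 30; the remaining 8 contribute 0. Total contributed: 30.
Vera keeps 30 and receives 6.3 × 30 × 4/55 = 13.75 from the shared-equipment pool, for a payoff of 43.75.

43.75 hours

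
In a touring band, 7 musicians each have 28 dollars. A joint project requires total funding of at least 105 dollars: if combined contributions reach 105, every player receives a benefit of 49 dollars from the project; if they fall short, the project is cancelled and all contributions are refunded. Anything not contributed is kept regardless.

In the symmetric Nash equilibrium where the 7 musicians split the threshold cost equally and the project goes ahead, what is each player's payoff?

62 dollars

Equal share of the threshold: 105/7 = 15.
At this profile no one gains by cutting their contribution: any cut drops the total below 105, the project is cancelled, contributions are refunded, and the deviator ends with 28, which is less than 28 − 15 + 49 = 62. Contributing more than 15 just wastes the excess. So contributing exactly 15 is a best response.
Each player's payoff: 28 − 15 + 49 = 62.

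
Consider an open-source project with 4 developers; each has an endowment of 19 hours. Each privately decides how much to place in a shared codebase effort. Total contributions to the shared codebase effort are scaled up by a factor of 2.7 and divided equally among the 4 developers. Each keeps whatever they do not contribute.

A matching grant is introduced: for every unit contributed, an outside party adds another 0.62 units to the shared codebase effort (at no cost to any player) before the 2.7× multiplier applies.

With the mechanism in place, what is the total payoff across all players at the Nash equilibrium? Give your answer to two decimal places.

332.42 hours

Under the mechanism each unit contributed yields 2.7 × 1.62 / 4 = 1.0935 back to its contributor per unit of net cost, which exceeds 1, making full contribution the dominant choice for everyone.
So the Nash equilibrium is full contribution by all 4; the group earns 2.7 × 1.62 × 76 = 332.42.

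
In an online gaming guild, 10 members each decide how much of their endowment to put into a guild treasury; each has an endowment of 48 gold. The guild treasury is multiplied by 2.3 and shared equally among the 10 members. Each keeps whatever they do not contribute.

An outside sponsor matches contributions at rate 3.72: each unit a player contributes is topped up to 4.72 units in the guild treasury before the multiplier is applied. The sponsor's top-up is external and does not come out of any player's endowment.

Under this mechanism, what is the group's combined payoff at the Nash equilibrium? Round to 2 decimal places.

With the mechanism, a contributed unit returns 2.3 × 4.72 / 10 = 1.0856 per unit of net cost to the contributor — now above 1 — so contributing fully is weakly dominant for every player.
So the Nash equilibrium is full contribution by all 10; the group earns 2.3 × 4.72 × 480 = 5210.88.

5210.88 gold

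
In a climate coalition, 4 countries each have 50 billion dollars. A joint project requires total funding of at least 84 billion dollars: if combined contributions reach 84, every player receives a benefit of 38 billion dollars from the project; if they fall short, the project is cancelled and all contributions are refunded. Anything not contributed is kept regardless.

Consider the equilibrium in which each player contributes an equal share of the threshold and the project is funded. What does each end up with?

67 billion dollars

Equal share of the threshold: 84/4 = 21.
At this profile no one gains by cutting their contribution: any cut drops the total below 84, the project is cancelled, contributions are refunded, and the deviator ends with 50, which is less than 50 − 21 + 38 = 67. Contributing more than 21 just wastes the excess. So contributing exactly 21 is a best response.
Each player's payoff: 50 − 21 + 38 = 67.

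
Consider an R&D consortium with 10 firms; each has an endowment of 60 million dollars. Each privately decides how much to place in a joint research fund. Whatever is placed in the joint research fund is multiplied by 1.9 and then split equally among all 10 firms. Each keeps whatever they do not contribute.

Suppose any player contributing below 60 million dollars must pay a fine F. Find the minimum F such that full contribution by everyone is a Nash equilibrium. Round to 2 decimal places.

Given the others contribute fully, the best deviation is to contribute 0 (any partial contribution still incurs the fine and gives up units whose private return 0.1900 is below 1).
Deviating from 60 to 0 saves 60 million dollars but forfeits the deviator's share of the drop in the joint research fund: 1.9/10 × 60 = 11.40.
So the deviation gain is 60 − 11.40 = 48.60, and the fine must be at least 48.60 million dollars to wipe it out.

48.60 million dollars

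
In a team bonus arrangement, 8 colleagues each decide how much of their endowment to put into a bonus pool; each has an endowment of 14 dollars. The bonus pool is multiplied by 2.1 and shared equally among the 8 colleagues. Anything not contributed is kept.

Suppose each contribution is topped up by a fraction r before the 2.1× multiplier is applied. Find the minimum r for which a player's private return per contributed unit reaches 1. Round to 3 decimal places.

With matching at rate r, one contributed unit becomes (1 + r) in the bonus pool and returns 2.1 × (1 + r) / 8 to the contributor.
Setting this equal to 1: 1 + r = 8/2.1 = 3.8095.
So the minimum matching rate is r = 3.8095 − 1 = 2.810.

2.810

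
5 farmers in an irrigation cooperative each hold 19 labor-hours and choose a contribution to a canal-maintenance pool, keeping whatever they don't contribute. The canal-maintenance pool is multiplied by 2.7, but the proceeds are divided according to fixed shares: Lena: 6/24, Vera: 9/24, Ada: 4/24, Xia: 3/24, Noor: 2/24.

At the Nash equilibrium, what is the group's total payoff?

Player j's private return per contributed unit is 2.7 × (j's share). Contributing is weakly dominant for j when that share is at least 1/2.7 = 0.3704, and contributing 0 is dominant otherwise.
The only share above 0.3704 is Vera's 9/24, contributing 19; the remaining 4 contribute 0. Total contributed: 19.
The canal-maintenance pool pays out 2.7 × 19 = 51.30 in total (split across the unequal shares, but the aggregate is all that matters for the group sum).
The 4 free-riders keep 19 each, adding 76. Group total = 76 + 51.30 = 127.30.

127.30 labor-hours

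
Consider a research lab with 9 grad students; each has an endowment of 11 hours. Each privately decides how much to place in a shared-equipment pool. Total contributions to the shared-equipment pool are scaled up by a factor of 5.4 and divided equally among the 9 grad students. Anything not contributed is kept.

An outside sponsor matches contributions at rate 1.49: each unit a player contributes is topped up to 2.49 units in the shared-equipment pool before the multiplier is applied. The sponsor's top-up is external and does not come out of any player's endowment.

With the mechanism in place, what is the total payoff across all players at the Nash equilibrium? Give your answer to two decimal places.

1331.15 hours

Under the mechanism each unit contributed yields 5.4 × 2.49 / 9 = 1.4940 back to its contributor per unit of net cost, which exceeds 1, making full contribution the dominant choice for everyone.
So the Nash equilibrium is full contribution by all 9; the group earns 5.4 × 2.49 × 99 = 1331.15.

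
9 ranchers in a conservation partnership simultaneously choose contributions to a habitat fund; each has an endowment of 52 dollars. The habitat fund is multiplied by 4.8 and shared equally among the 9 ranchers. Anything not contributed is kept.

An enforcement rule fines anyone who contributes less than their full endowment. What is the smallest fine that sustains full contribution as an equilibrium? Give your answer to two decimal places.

24.27 dollars

Given the others contribute fully, the best deviation is to contribute 0 (any partial contribution still incurs the fine and gives up units whose private return 0.5333 is below 1).
Deviating from 52 to 0 saves 52 dollars but forfeits the deviator's share of the drop in the habitat fund: 4.8/9 × 52 = 27.73.
So the deviation gain is 52 − 27.73 = 24.27, and the fine must be at least 24.27 dollars to wipe it out.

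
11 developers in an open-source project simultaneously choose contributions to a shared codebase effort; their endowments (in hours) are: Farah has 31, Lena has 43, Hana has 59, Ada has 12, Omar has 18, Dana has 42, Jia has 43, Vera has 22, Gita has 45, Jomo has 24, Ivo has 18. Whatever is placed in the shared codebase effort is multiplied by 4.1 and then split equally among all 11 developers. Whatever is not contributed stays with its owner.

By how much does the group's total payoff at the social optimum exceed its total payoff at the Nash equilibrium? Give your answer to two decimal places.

The private return per contributed unit is 4.1/11 = 0.3727 < 1 for every player regardless of endowment, so the Nash equilibrium is zero contribution and the group total is Σ E_j = 31 + 43 + 59 + 12 + 18 + 42 + 43 + 22 + 45 + 24 + 18 = 357.
Each contributed unit returns 4.100 to the group, so the social optimum is full contribution by everyone: group total = 4.100 × 357 = 1463.70.
Efficiency loss = (4.100 − 1) × 357 = 1106.70.

1106.70 hours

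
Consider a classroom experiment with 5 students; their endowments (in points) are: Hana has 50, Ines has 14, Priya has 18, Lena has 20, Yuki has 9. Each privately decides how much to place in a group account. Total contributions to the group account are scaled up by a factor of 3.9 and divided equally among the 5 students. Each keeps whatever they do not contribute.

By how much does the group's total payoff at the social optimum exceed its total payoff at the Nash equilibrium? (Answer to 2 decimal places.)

321.90 points

The private return per contributed unit is 3.9/5 = 0.7800 < 1 for every player regardless of endowment, so the Nash equilibrium is zero contribution and the group total is Σ E_j = 50 + 14 + 18 + 20 + 9 = 111.
Each contributed unit returns 3.900 to the group, so the social optimum is full contribution by everyone: group total = 3.900 × 111 = 432.90.
Efficiency loss = (3.900 − 1) × 111 = 321.90.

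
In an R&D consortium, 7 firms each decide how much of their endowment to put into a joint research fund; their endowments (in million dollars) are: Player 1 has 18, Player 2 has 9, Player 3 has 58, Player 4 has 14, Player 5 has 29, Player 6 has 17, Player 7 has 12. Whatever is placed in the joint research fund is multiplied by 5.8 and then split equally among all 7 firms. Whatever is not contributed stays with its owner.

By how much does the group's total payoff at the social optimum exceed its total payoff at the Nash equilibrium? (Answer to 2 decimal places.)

753.60 million dollars

The private return per contributed unit is 5.8/7 = 0.8286 < 1 for every player regardless of endowment, so the Nash equilibrium is zero contribution and the group total is Σ E_j = 18 + 9 + 58 + 14 + 29 + 17 + 12 = 157.
Each contributed unit returns 5.800 to the group, so the social optimum is full contribution by everyone: group total = 5.800 × 157 = 910.60.
Efficiency loss = (5.800 − 1) × 157 = 753.60.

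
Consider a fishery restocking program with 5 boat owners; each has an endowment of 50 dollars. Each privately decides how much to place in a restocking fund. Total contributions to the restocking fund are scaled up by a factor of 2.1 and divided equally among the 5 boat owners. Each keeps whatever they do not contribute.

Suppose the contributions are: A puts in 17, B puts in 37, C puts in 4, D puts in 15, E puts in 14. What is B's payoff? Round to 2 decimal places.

49.54 dollars

Total contributed: 17 + 37 + 4 + 15 + 14 = 87.
Each receives 2.1 × 87 / 5 = 36.54 from the restocking fund.
B keeps 50 − 37 = 13, so B's payoff is 13 + 36.54 = 49.54.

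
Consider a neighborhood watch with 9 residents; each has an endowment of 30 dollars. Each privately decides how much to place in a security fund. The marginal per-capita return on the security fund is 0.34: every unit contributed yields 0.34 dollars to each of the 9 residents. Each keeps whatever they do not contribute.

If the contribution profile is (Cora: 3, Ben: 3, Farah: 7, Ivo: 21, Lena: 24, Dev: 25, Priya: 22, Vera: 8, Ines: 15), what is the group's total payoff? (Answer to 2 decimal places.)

533.68 dollars

Total contributed: 3 + 3 + 7 + 21 + 24 + 25 + 22 + 8 + 15 = 128; total kept: 9 × 30 − 128 = 142.
The security fund pays out 0.34 × 9 × 128 = 391.68 in aggregate.
Group total = 142 + 391.68 = 533.68.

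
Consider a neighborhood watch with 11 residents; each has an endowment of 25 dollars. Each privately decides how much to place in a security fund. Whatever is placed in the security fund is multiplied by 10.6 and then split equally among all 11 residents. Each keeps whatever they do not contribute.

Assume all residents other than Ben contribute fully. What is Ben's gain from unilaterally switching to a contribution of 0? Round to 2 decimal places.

Switching from a contribution of 25 to 0 lets Ben keep an extra 25 dollars, but lowers the security fund by 25, which costs Ben their own share of that drop: 10.6/11 × 25 = 24.09.
Net gain = 25 − 24.09 = 0.91. The private return per contributed unit (0.9636) is below 1, so free-riding is indeed the best response regardless of what the others do.

0.91 dollars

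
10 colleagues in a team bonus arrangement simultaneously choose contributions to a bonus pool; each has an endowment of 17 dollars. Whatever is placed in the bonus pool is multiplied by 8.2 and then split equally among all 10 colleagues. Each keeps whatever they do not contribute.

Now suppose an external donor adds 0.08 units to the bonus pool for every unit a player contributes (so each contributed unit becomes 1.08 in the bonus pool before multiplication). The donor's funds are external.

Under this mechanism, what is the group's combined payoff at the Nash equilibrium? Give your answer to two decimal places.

Even with the mechanism, each unit contributed returns only 8.2 × 1.08 / 10 = 0.8856 per unit of net cost, so contributing nothing is still dominant.
Everyone keeps their endowment and the group total is 10 × 17 = 170.

170.00 dollars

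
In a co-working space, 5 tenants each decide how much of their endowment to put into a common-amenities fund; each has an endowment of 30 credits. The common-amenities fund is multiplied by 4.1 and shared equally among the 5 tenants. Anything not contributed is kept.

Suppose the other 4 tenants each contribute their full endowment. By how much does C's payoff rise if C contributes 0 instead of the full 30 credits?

5.40 credits

Switching from a contribution of 30 to 0 lets C keep an extra 30 credits, but lowers the common-amenities fund by 30, which costs C their own share of that drop: 4.1/5 × 30 = 24.60.
Net gain = 30 − 24.60 = 5.40. The private return per contributed unit (0.8200) is below 1, so free-riding is indeed the best response regardless of what the others do.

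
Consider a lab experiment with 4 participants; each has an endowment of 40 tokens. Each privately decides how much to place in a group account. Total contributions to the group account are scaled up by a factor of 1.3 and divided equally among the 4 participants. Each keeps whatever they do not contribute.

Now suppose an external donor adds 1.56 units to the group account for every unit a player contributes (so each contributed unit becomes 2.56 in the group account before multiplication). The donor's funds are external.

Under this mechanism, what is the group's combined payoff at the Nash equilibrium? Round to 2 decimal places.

With the mechanism, a contributed unit returns 1.3 × 2.56 / 4 = 0.8320 per unit of net cost — still below 1 — so contributing 0 remains dominant for every player.
At the Nash equilibrium no one contributes; group total payoff = 4 × 40 = 160.

160.00 tokens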